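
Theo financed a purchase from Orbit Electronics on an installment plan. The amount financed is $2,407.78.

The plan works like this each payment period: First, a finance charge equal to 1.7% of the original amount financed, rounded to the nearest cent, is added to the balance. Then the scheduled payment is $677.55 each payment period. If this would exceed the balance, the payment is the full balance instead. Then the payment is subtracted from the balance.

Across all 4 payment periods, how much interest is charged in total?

$163.72

Payment period 1: opening $2,407.78; interest $40.93 → $2,448.71; payment $677.55; balance $1,771.16
Payment period 2: opening $1,771.16; interest $40.93 → $1,812.09; payment $677.55; balance $1,134.54
Payment period 3: opening $1,134.54; interest $40.93 → $1,175.47; payment $677.55; balance $497.92
Payment period 4: opening $497.92; interest $40.93 → $538.85; payment $538.85; balance $0.00
Total interest: $40.93 + $40.93 + $40.93 + $40.93 = $163.72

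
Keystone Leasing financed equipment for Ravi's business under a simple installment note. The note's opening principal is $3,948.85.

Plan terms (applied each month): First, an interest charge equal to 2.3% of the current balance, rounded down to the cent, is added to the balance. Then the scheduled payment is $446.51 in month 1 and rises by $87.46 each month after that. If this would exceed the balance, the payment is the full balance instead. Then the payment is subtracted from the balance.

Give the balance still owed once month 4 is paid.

$1,943.40

Month 1: $3,948.85 +$90.82 interest = $4,039.67; pay $446.51 → $3,593.16
Month 2: $3,593.16 +$82.64 interest = $3,675.80; pay $533.97 → $3,141.83
Month 3: $3,141.83 +$72.26 interest = $3,214.09; pay $621.43 → $2,592.66
Month 4: $2,592.66 +$59.63 interest = $2,652.29; pay $708.89 → $1,943.40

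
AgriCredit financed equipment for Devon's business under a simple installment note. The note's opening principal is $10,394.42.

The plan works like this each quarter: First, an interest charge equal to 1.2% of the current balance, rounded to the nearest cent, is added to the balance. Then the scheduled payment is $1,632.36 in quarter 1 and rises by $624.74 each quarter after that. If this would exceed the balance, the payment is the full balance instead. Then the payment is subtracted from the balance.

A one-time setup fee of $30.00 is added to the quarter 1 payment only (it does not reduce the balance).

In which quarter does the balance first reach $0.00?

# | Opening | Interest | Payment | Fee | End bal
1 | $10,394.42 | $124.73 | $1,632.36 | $30.00 | $8,886.79
2 | $8,886.79 | $106.64 | $2,257.10 | — | $6,736.33
3 | $6,736.33 | $80.84 | $2,881.84 | — | $3,935.33
4 | $3,935.33 | $47.22 | $3,506.58 | — | $475.97
5 | $475.97 | $5.71 | $481.68 | — | $0.00
Balance reaches $0.00 in quarter 5.

5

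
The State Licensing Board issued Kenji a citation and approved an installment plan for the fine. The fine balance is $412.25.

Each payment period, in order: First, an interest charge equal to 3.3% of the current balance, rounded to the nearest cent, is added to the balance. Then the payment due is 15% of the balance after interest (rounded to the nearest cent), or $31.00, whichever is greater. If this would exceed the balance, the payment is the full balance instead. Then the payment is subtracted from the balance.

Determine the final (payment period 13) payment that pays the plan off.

Payment period 1: $412.25 +$13.60 interest = $425.85; pay $63.88 → $361.97
Payment period 2: $361.97 +$11.95 interest = $373.92; pay $56.09 → $317.83
Payment period 3: $317.83 +$10.49 interest = $328.32; pay $49.25 → $279.07
Payment period 4: $279.07 +$9.21 interest = $288.28; pay $43.24 → $245.04
Payment period 5: $245.04 +$8.09 interest = $253.13; pay $37.97 → $215.16
Payment period 6: $215.16 +$7.10 interest = $222.26; pay $33.34 → $188.92
Payment period 7: $188.92 +$6.23 interest = $195.15; pay $31.00 → $164.15
Payment period 8: $164.15 +$5.42 interest = $169.57; pay $31.00 → $138.57
Payment period 9: $138.57 +$4.57 interest = $143.14; pay $31.00 → $112.14
Payment period 10: $112.14 +$3.70 interest = $115.84; pay $31.00 → $84.84
Payment period 11: $84.84 +$2.80 interest = $87.64; pay $31.00 → $56.64
Payment period 12: $56.64 +$1.87 interest = $58.51; pay $31.00 → $27.51
Payment period 13: $27.51 +$0.91 interest = $28.42; pay $28.42 → $0.00

$28.42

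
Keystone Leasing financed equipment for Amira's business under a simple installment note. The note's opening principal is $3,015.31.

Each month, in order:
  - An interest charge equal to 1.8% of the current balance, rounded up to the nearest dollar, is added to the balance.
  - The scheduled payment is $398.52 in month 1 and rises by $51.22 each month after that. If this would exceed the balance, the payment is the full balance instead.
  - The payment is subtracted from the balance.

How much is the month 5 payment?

Month 1: opening $3,015.31; interest $55.00 → $3,070.31; payment $398.52; balance $2,671.79
Month 2: opening $2,671.79; interest $49.00 → $2,720.79; payment $449.74; balance $2,271.05
Month 3: opening $2,271.05; interest $41.00 → $2,312.05; payment $500.96; balance $1,811.09
Month 4: opening $1,811.09; interest $33.00 → $1,844.09; payment $552.18; balance $1,291.91
Month 5: opening $1,291.91; interest $24.00 → $1,315.91; payment $603.40; balance $712.51

$603.40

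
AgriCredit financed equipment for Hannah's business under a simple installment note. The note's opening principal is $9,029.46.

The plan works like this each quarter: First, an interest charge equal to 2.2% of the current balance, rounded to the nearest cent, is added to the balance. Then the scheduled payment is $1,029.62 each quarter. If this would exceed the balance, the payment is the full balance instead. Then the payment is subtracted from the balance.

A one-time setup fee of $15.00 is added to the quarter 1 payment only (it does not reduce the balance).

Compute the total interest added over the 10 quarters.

Quarter 1: $9,029.46 +$198.65 interest = $9,228.11; pay $1,029.62 (+ $15.00 fee) → $8,198.49
Quarter 2: $8,198.49 +$180.37 interest = $8,378.86; pay $1,029.62 → $7,349.24
Quarter 3: $7,349.24 +$161.68 interest = $7,510.92; pay $1,029.62 → $6,481.30
Quarter 4: $6,481.30 +$142.59 interest = $6,623.89; pay $1,029.62 → $5,594.27
Quarter 5: $5,594.27 +$123.07 interest = $5,717.34; pay $1,029.62 → $4,687.72
Quarter 6: $4,687.72 +$103.13 interest = $4,790.85; pay $1,029.62 → $3,761.23
Quarter 7: $3,761.23 +$82.75 interest = $3,843.98; pay $1,029.62 → $2,814.36
Quarter 8: $2,814.36 +$61.92 interest = $2,876.28; pay $1,029.62 → $1,846.66
Quarter 9: $1,846.66 +$40.63 interest = $1,887.29; pay $1,029.62 → $857.67
Quarter 10: $857.67 +$18.87 interest = $876.54; pay $876.54 → $0.00
Total interest: $198.65 + $180.37 + $161.68 + $142.59 + $123.07 + $103.13 + $82.75 + $61.92 + $40.63 + $18.87 = $1,113.66

$1,113.66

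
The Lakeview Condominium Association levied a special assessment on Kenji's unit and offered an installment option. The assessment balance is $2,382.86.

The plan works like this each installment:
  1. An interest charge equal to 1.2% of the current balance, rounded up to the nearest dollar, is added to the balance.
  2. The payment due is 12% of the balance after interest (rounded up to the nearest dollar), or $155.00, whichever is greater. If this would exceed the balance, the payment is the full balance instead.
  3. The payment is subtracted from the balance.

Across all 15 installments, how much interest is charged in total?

$205.00

Installment 1: $2,382.86 +$29.00 interest = $2,411.86; pay $290.00 → $2,121.86
Installment 2: $2,121.86 +$26.00 interest = $2,147.86; pay $258.00 → $1,889.86
Installment 3: $1,889.86 +$23.00 interest = $1,912.86; pay $230.00 → $1,682.86
Installment 4: $1,682.86 +$21.00 interest = $1,703.86; pay $205.00 → $1,498.86
Installment 5: $1,498.86 +$18.00 interest = $1,516.86; pay $183.00 → $1,333.86
Installment 6: $1,333.86 +$17.00 interest = $1,350.86; pay $163.00 → $1,187.86
Installment 7: $1,187.86 +$15.00 interest = $1,202.86; pay $155.00 → $1,047.86
Installment 8: $1,047.86 +$13.00 interest = $1,060.86; pay $155.00 → $905.86
Installment 9: $905.86 +$11.00 interest = $916.86; pay $155.00 → $761.86
Installment 10: $761.86 +$10.00 interest = $771.86; pay $155.00 → $616.86
Installment 11: $616.86 +$8.00 interest = $624.86; pay $155.00 → $469.86
Installment 12: $469.86 +$6.00 interest = $475.86; pay $155.00 → $320.86
Installment 13: $320.86 +$4.00 interest = $324.86; pay $155.00 → $169.86
Installment 14: $169.86 +$3.00 interest = $172.86; pay $155.00 → $17.86
Installment 15: $17.86 +$1.00 interest = $18.86; pay $18.86 → $0.00
Total interest: $29.00 + $26.00 + $23.00 + $21.00 + $18.00 + $17.00 + $15.00 + $13.00 + $11.00 + $10.00 + $8.00 + $6.00 + $4.00 + $3.00 + $1.00 = $205.00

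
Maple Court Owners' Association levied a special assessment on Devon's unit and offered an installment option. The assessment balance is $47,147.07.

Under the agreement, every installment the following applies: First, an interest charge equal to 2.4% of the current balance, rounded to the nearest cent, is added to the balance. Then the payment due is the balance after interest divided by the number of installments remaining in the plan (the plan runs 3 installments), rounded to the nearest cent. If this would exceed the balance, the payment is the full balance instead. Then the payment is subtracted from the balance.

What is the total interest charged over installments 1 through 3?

# | Opening | Interest | Payment | End bal
1 | $47,147.07 | $1,131.53 | $16,092.87 | $32,185.73
2 | $32,185.73 | $772.46 | $16,479.10 | $16,479.09
3 | $16,479.09 | $395.50 | $16,874.59 | $0.00
Total interest: $1,131.53 + $772.46 + $395.50 = $2,299.49

$2,299.49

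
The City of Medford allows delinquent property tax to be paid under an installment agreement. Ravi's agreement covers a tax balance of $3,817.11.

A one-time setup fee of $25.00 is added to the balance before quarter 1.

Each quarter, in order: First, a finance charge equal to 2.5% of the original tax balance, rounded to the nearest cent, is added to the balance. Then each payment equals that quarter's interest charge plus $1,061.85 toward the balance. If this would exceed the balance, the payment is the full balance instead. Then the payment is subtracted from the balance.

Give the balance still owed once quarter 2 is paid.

$1,718.41

# | Opening | Interest | Payment | End bal
1 | $3,842.11 | $95.43 | $1,157.28 | $2,780.26
2 | $2,780.26 | $95.43 | $1,157.28 | $1,718.41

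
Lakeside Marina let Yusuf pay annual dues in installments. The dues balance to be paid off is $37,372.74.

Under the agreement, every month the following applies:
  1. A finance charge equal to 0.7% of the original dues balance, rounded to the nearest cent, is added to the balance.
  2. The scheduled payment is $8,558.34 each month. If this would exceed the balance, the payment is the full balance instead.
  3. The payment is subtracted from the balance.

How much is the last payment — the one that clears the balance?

Month 1: $37,372.74 +$261.61 interest = $37,634.35; pay $8,558.34 → $29,076.01
Month 2: $29,076.01 +$261.61 interest = $29,337.62; pay $8,558.34 → $20,779.28
Month 3: $20,779.28 +$261.61 interest = $21,040.89; pay $8,558.34 → $12,482.55
Month 4: $12,482.55 +$261.61 interest = $12,744.16; pay $8,558.34 → $4,185.82
Month 5: $4,185.82 +$261.61 interest = $4,447.43; pay $4,447.43 → $0.00

$4,447.43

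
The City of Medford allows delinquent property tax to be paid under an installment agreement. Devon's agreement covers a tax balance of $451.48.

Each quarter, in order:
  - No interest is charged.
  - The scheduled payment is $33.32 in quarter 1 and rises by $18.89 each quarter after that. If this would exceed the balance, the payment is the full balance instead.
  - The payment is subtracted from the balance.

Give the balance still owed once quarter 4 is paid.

$204.86

Quarter 1: opening $451.48; payment $33.32; balance $418.16
Quarter 2: opening $418.16; payment $52.21; balance $365.95
Quarter 3: opening $365.95; payment $71.10; balance $294.85
Quarter 4: opening $294.85; payment $89.99; balance $204.86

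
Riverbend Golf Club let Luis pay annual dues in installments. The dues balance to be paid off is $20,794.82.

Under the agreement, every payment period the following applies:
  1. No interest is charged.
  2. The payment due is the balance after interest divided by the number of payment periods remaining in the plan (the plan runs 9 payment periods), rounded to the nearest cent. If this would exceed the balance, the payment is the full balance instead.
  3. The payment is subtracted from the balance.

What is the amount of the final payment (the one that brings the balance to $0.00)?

$2,310.53

# | Opening | Payment | End bal
1 | $20,794.82 | $2,310.54 | $18,484.28
2 | $18,484.28 | $2,310.54 | $16,173.74
3 | $16,173.74 | $2,310.53 | $13,863.21
4 | $13,863.21 | $2,310.54 | $11,552.67
5 | $11,552.67 | $2,310.53 | $9,242.14
6 | $9,242.14 | $2,310.54 | $6,931.60
7 | $6,931.60 | $2,310.53 | $4,621.07
8 | $4,621.07 | $2,310.54 | $2,310.53
9 | $2,310.53 | $2,310.53 | $0.00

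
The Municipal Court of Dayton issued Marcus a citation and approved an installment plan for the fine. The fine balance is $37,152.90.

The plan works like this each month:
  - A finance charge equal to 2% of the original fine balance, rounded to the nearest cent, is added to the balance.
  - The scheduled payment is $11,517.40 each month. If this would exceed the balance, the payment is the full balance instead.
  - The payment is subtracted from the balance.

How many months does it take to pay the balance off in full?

# | Opening | Interest | Payment | End bal
1 | $37,152.90 | $743.06 | $11,517.40 | $26,378.56
2 | $26,378.56 | $743.06 | $11,517.40 | $15,604.22
3 | $15,604.22 | $743.06 | $11,517.40 | $4,829.88
4 | $4,829.88 | $743.06 | $5,572.94 | $0.00
Balance reaches $0.00 in month 4.

4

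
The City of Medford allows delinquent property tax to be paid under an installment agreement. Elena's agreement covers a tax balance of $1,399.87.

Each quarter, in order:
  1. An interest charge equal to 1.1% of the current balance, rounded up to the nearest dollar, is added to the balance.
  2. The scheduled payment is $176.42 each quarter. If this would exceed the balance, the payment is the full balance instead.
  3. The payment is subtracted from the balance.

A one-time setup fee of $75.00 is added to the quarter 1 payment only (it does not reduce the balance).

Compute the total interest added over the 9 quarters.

$78.00

# | Opening | Interest | Payment | Fee | End bal
1 | $1,399.87 | $16.00 | $176.42 | $75.00 | $1,239.45
2 | $1,239.45 | $14.00 | $176.42 | — | $1,077.03
3 | $1,077.03 | $12.00 | $176.42 | — | $912.61
4 | $912.61 | $11.00 | $176.42 | — | $747.19
5 | $747.19 | $9.00 | $176.42 | — | $579.77
6 | $579.77 | $7.00 | $176.42 | — | $410.35
7 | $410.35 | $5.00 | $176.42 | — | $238.93
8 | $238.93 | $3.00 | $176.42 | — | $65.51
9 | $65.51 | $1.00 | $66.51 | — | $0.00
Total interest: $16.00 + $14.00 + $12.00 + $11.00 + $9.00 + $7.00 + $5.00 + $3.00 + $1.00 = $78.00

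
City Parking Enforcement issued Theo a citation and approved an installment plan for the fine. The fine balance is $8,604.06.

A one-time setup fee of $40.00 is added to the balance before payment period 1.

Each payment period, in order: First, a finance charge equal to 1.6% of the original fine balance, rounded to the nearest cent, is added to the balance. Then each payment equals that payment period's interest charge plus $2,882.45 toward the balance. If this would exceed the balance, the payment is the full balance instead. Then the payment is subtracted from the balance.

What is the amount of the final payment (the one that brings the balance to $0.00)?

$3,016.82

Payment period 1: opening $8,644.06; interest $137.66 → $8,781.72; payment $3,020.11; balance $5,761.61
Payment period 2: opening $5,761.61; interest $137.66 → $5,899.27; payment $3,020.11; balance $2,879.16
Payment period 3: opening $2,879.16; interest $137.66 → $3,016.82; payment $3,016.82; balance $0.00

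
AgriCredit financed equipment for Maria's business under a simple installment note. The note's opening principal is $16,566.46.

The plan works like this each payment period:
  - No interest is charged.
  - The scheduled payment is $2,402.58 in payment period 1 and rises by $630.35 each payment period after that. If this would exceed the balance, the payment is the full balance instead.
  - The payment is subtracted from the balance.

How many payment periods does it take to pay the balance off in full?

Payment period 1: $16,566.46 − $2,402.58 → $14,163.88
Payment period 2: $14,163.88 − $3,032.93 → $11,130.95
Payment period 3: $11,130.95 − $3,663.28 → $7,467.67
Payment period 4: $7,467.67 − $4,293.63 → $3,174.04
Payment period 5: $3,174.04 − $3,174.04 → $0.00
Balance reaches $0.00 in payment period 5.

5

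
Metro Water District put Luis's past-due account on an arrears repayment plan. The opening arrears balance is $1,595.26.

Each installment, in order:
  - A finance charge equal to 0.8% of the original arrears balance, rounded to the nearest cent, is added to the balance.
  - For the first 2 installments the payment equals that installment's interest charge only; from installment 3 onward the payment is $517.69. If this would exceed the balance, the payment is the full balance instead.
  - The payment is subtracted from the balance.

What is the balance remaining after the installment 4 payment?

Installment 1: opening $1,595.26; interest $12.76 → $1,608.02; payment $12.76; balance $1,595.26
Installment 2: opening $1,595.26; interest $12.76 → $1,608.02; payment $12.76; balance $1,595.26
Installment 3: opening $1,595.26; interest $12.76 → $1,608.02; payment $517.69; balance $1,090.33
Installment 4: opening $1,090.33; interest $12.76 → $1,103.09; payment $517.69; balance $585.40

$585.40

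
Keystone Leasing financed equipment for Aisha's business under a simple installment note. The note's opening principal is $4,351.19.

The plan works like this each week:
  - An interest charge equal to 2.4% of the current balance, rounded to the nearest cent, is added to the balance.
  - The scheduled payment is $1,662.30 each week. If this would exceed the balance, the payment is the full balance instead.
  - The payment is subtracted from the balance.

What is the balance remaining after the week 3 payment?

Week 1: opening $4,351.19; interest $104.43 → $4,455.62; payment $1,662.30; balance $2,793.32
Week 2: opening $2,793.32; interest $67.04 → $2,860.36; payment $1,662.30; balance $1,198.06
Week 3: opening $1,198.06; interest $28.75 → $1,226.81; payment $1,226.81; balance $0.00

$0.00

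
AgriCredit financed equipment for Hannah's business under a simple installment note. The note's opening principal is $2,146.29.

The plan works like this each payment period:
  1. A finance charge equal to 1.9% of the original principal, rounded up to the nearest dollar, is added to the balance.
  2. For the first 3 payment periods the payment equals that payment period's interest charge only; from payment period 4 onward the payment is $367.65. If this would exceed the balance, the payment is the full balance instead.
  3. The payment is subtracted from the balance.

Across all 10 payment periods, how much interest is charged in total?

$410.00

Payment period 1: opening $2,146.29; interest $41.00 → $2,187.29; payment $41.00; balance $2,146.29
Payment period 2: opening $2,146.29; interest $41.00 → $2,187.29; payment $41.00; balance $2,146.29
Payment period 3: opening $2,146.29; interest $41.00 → $2,187.29; payment $41.00; balance $2,146.29
Payment period 4: opening $2,146.29; interest $41.00 → $2,187.29; payment $367.65; balance $1,819.64
Payment period 5: opening $1,819.64; interest $41.00 → $1,860.64; payment $367.65; balance $1,492.99
Payment period 6: opening $1,492.99; interest $41.00 → $1,533.99; payment $367.65; balance $1,166.34
Payment period 7: opening $1,166.34; interest $41.00 → $1,207.34; payment $367.65; balance $839.69
Payment period 8: opening $839.69; interest $41.00 → $880.69; payment $367.65; balance $513.04
Payment period 9: opening $513.04; interest $41.00 → $554.04; payment $367.65; balance $186.39
Payment period 10: opening $186.39; interest $41.00 → $227.39; payment $227.39; balance $0.00
Total interest: $41.00 + $41.00 + $41.00 + $41.00 + $41.00 + $41.00 + $41.00 + $41.00 + $41.00 + $41.00 = $410.00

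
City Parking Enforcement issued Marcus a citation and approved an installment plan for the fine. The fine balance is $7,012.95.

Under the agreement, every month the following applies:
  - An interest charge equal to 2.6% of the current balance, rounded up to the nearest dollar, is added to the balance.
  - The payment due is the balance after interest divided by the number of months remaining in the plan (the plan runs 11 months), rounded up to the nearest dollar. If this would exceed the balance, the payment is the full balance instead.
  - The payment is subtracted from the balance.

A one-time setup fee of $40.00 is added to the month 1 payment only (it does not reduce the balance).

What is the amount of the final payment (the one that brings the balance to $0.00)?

$845.95

Month 1: opening $7,012.95; interest $183.00 → $7,195.95; payment $655.00 (+ $40.00 fee); balance $6,540.95
Month 2: opening $6,540.95; interest $171.00 → $6,711.95; payment $672.00; balance $6,039.95
Month 3: opening $6,039.95; interest $158.00 → $6,197.95; payment $689.00; balance $5,508.95
Month 4: opening $5,508.95; interest $144.00 → $5,652.95; payment $707.00; balance $4,945.95
Month 5: opening $4,945.95; interest $129.00 → $5,074.95; payment $725.00; balance $4,349.95
Month 6: opening $4,349.95; interest $114.00 → $4,463.95; payment $744.00; balance $3,719.95
Month 7: opening $3,719.95; interest $97.00 → $3,816.95; payment $764.00; balance $3,052.95
Month 8: opening $3,052.95; interest $80.00 → $3,132.95; payment $784.00; balance $2,348.95
Month 9: opening $2,348.95; interest $62.00 → $2,410.95; payment $804.00; balance $1,606.95
Month 10: opening $1,606.95; interest $42.00 → $1,648.95; payment $825.00; balance $823.95
Month 11: opening $823.95; interest $22.00 → $845.95; payment $845.95; balance $0.00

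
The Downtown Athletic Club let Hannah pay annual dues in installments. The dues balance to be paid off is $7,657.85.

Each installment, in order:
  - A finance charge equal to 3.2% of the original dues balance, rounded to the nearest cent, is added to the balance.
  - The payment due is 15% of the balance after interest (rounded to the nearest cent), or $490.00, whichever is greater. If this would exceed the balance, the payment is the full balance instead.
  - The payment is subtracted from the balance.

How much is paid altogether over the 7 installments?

Installment 1: $7,657.85 +$245.05 interest = $7,902.90; pay $1,185.44 → $6,717.46
Installment 2: $6,717.46 +$245.05 interest = $6,962.51; pay $1,044.38 → $5,918.13
Installment 3: $5,918.13 +$245.05 interest = $6,163.18; pay $924.48 → $5,238.70
Installment 4: $5,238.70 +$245.05 interest = $5,483.75; pay $822.56 → $4,661.19
Installment 5: $4,661.19 +$245.05 interest = $4,906.24; pay $735.94 → $4,170.30
Installment 6: $4,170.30 +$245.05 interest = $4,415.35; pay $662.30 → $3,753.05
Installment 7: $3,753.05 +$245.05 interest = $3,998.10; pay $599.72 → $3,398.38
Total paid: $5,974.82

$5,974.82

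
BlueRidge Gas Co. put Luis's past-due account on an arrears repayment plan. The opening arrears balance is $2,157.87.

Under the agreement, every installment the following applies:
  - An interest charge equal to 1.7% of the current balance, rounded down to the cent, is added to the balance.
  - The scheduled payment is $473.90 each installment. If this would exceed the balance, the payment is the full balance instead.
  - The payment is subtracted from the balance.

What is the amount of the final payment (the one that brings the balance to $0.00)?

$370.07

Installment 1: $2,157.87 +$36.68 interest = $2,194.55; pay $473.90 → $1,720.65
Installment 2: $1,720.65 +$29.25 interest = $1,749.90; pay $473.90 → $1,276.00
Installment 3: $1,276.00 +$21.69 interest = $1,297.69; pay $473.90 → $823.79
Installment 4: $823.79 +$14.00 interest = $837.79; pay $473.90 → $363.89
Installment 5: $363.89 +$6.18 interest = $370.07; pay $370.07 → $0.00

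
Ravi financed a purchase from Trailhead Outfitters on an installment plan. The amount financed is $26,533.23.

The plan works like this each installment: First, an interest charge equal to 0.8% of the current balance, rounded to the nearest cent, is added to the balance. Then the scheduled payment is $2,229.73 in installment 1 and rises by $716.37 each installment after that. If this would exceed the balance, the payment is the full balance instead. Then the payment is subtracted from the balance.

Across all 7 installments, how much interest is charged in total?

$940.19

Installment 1: opening $26,533.23; interest $212.27 → $26,745.50; payment $2,229.73; balance $24,515.77
Installment 2: opening $24,515.77; interest $196.13 → $24,711.90; payment $2,946.10; balance $21,765.80
Installment 3: opening $21,765.80; interest $174.13 → $21,939.93; payment $3,662.47; balance $18,277.46
Installment 4: opening $18,277.46; interest $146.22 → $18,423.68; payment $4,378.84; balance $14,044.84
Installment 5: opening $14,044.84; interest $112.36 → $14,157.20; payment $5,095.21; balance $9,061.99
Installment 6: opening $9,061.99; interest $72.50 → $9,134.49; payment $5,811.58; balance $3,322.91
Installment 7: opening $3,322.91; interest $26.58 → $3,349.49; payment $3,349.49; balance $0.00
Total interest: $212.27 + $196.13 + $174.13 + $146.22 + $112.36 + $72.50 + $26.58 = $940.19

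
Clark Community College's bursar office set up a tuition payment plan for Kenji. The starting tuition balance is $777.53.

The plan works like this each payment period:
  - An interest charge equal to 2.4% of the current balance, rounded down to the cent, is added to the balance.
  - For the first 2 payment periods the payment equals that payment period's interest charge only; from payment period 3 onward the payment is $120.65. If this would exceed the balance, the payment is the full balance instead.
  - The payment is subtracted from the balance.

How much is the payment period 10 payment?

# | Opening | Interest | Payment | End bal
1 | $777.53 | $18.66 | $18.66 | $777.53
2 | $777.53 | $18.66 | $18.66 | $777.53
3 | $777.53 | $18.66 | $120.65 | $675.54
4 | $675.54 | $16.21 | $120.65 | $571.10
5 | $571.10 | $13.70 | $120.65 | $464.15
6 | $464.15 | $11.13 | $120.65 | $354.63
7 | $354.63 | $8.51 | $120.65 | $242.49
8 | $242.49 | $5.81 | $120.65 | $127.65
9 | $127.65 | $3.06 | $120.65 | $10.06
10 | $10.06 | $0.24 | $10.30 | $0.00

$10.30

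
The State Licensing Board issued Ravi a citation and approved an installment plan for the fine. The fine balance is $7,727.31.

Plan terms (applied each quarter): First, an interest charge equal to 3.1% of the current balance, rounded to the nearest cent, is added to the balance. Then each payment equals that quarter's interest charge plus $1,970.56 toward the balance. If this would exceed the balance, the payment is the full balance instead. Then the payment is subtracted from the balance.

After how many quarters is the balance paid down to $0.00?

4

Quarter 1: opening $7,727.31; interest $239.55 → $7,966.86; payment $2,210.11; balance $5,756.75
Quarter 2: opening $5,756.75; interest $178.46 → $5,935.21; payment $2,149.02; balance $3,786.19
Quarter 3: opening $3,786.19; interest $117.37 → $3,903.56; payment $2,087.93; balance $1,815.63
Quarter 4: opening $1,815.63; interest $56.28 → $1,871.91; payment $1,871.91; balance $0.00
Balance reaches $0.00 in quarter 4.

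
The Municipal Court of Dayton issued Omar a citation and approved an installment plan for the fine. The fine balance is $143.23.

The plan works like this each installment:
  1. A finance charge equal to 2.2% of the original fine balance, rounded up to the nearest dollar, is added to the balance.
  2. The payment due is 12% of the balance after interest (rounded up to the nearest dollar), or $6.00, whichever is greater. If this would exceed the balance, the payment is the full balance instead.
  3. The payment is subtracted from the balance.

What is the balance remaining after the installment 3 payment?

Installment 1: $143.23 +$4.00 interest = $147.23; pay $18.00 → $129.23
Installment 2: $129.23 +$4.00 interest = $133.23; pay $16.00 → $117.23
Installment 3: $117.23 +$4.00 interest = $121.23; pay $15.00 → $106.23

$106.23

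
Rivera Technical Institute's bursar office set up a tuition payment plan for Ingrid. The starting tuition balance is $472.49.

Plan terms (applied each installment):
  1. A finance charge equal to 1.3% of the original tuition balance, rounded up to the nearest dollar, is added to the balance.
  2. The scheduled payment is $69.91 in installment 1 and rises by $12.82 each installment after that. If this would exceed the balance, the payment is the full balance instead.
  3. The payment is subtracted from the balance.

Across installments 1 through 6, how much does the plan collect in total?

Installment 1: opening $472.49; interest $7.00 → $479.49; payment $69.91; balance $409.58
Installment 2: opening $409.58; interest $7.00 → $416.58; payment $82.73; balance $333.85
Installment 3: opening $333.85; interest $7.00 → $340.85; payment $95.55; balance $245.30
Installment 4: opening $245.30; interest $7.00 → $252.30; payment $108.37; balance $143.93
Installment 5: opening $143.93; interest $7.00 → $150.93; payment $121.19; balance $29.74
Installment 6: opening $29.74; interest $7.00 → $36.74; payment $36.74; balance $0.00
Total paid: $514.49

$514.49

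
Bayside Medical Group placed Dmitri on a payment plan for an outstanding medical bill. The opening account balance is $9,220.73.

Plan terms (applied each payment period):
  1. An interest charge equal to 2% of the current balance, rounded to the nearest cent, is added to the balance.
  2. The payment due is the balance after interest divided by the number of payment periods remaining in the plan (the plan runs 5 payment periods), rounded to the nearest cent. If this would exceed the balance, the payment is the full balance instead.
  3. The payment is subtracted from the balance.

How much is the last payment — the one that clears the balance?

Payment period 1: opening $9,220.73; interest $184.41 → $9,405.14; payment $1,881.03; balance $7,524.11
Payment period 2: opening $7,524.11; interest $150.48 → $7,674.59; payment $1,918.65; balance $5,755.94
Payment period 3: opening $5,755.94; interest $115.12 → $5,871.06; payment $1,957.02; balance $3,914.04
Payment period 4: opening $3,914.04; interest $78.28 → $3,992.32; payment $1,996.16; balance $1,996.16
Payment period 5: opening $1,996.16; interest $39.92 → $2,036.08; payment $2,036.08; balance $0.00

$2,036.08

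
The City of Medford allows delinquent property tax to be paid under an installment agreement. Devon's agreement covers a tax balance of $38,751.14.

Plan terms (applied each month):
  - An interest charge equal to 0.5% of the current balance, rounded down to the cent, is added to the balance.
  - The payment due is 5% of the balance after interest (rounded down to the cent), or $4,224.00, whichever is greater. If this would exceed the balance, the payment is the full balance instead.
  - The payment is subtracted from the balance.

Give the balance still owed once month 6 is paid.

$14,265.35

Month 1: opening $38,751.14; interest $193.75 → $38,944.89; payment $4,224.00; balance $34,720.89
Month 2: opening $34,720.89; interest $173.60 → $34,894.49; payment $4,224.00; balance $30,670.49
Month 3: opening $30,670.49; interest $153.35 → $30,823.84; payment $4,224.00; balance $26,599.84
Month 4: opening $26,599.84; interest $132.99 → $26,732.83; payment $4,224.00; balance $22,508.83
Month 5: opening $22,508.83; interest $112.54 → $22,621.37; payment $4,224.00; balance $18,397.37
Month 6: opening $18,397.37; interest $91.98 → $18,489.35; payment $4,224.00; balance $14,265.35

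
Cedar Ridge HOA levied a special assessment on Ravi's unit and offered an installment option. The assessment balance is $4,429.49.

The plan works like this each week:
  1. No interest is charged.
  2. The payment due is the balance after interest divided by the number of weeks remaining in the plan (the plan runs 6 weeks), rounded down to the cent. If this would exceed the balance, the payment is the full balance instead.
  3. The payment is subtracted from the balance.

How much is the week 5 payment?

# | Opening | Payment | End bal
1 | $4,429.49 | $738.24 | $3,691.25
2 | $3,691.25 | $738.25 | $2,953.00
3 | $2,953.00 | $738.25 | $2,214.75
4 | $2,214.75 | $738.25 | $1,476.50
5 | $1,476.50 | $738.25 | $738.25

$738.25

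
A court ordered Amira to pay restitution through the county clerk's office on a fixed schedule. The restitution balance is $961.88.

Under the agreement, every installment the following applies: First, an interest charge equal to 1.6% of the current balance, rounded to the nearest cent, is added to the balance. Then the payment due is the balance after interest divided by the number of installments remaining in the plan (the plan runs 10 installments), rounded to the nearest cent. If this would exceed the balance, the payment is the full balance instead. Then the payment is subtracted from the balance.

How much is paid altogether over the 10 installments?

$1,050.72

Installment 1: $961.88 +$15.39 interest = $977.27; pay $97.73 → $879.54
Installment 2: $879.54 +$14.07 interest = $893.61; pay $99.29 → $794.32
Installment 3: $794.32 +$12.71 interest = $807.03; pay $100.88 → $706.15
Installment 4: $706.15 +$11.30 interest = $717.45; pay $102.49 → $614.96
Installment 5: $614.96 +$9.84 interest = $624.80; pay $104.13 → $520.67
Installment 6: $520.67 +$8.33 interest = $529.00; pay $105.80 → $423.20
Installment 7: $423.20 +$6.77 interest = $429.97; pay $107.49 → $322.48
Installment 8: $322.48 +$5.16 interest = $327.64; pay $109.21 → $218.43
Installment 9: $218.43 +$3.49 interest = $221.92; pay $110.96 → $110.96
Installment 10: $110.96 +$1.78 interest = $112.74; pay $112.74 → $0.00
Total paid: $1,050.72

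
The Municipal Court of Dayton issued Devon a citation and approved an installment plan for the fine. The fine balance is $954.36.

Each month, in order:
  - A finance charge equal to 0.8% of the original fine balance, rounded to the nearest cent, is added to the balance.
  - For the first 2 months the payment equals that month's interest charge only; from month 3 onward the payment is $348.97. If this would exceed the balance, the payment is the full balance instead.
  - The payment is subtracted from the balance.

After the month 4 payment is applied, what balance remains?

$271.68

Month 1: $954.36 +$7.63 interest = $961.99; pay $7.63 → $954.36
Month 2: $954.36 +$7.63 interest = $961.99; pay $7.63 → $954.36
Month 3: $954.36 +$7.63 interest = $961.99; pay $348.97 → $613.02
Month 4: $613.02 +$7.63 interest = $620.65; pay $348.97 → $271.68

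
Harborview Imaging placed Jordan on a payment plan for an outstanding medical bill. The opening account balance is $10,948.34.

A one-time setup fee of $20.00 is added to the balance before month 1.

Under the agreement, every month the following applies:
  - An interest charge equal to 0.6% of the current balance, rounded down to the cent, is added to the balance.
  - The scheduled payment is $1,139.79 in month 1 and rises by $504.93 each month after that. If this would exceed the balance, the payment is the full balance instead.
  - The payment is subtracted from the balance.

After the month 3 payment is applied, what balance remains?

Month 1: opening $10,968.34; interest $65.81 → $11,034.15; payment $1,139.79; balance $9,894.36
Month 2: opening $9,894.36; interest $59.36 → $9,953.72; payment $1,644.72; balance $8,309.00
Month 3: opening $8,309.00; interest $49.85 → $8,358.85; payment $2,149.65; balance $6,209.20

$6,209.20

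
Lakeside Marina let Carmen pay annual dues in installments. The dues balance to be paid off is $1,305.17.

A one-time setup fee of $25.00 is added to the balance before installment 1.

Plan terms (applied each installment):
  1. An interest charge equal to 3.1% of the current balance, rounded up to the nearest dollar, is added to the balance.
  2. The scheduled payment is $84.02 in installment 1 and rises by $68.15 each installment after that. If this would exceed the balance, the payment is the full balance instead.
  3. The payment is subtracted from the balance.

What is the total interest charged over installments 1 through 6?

Installment 1: $1,330.17 +$42.00 interest = $1,372.17; pay $84.02 → $1,288.15
Installment 2: $1,288.15 +$40.00 interest = $1,328.15; pay $152.17 → $1,175.98
Installment 3: $1,175.98 +$37.00 interest = $1,212.98; pay $220.32 → $992.66
Installment 4: $992.66 +$31.00 interest = $1,023.66; pay $288.47 → $735.19
Installment 5: $735.19 +$23.00 interest = $758.19; pay $356.62 → $401.57
Installment 6: $401.57 +$13.00 interest = $414.57; pay $414.57 → $0.00
Total interest: $42.00 + $40.00 + $37.00 + $31.00 + $23.00 + $13.00 = $186.00

$186.00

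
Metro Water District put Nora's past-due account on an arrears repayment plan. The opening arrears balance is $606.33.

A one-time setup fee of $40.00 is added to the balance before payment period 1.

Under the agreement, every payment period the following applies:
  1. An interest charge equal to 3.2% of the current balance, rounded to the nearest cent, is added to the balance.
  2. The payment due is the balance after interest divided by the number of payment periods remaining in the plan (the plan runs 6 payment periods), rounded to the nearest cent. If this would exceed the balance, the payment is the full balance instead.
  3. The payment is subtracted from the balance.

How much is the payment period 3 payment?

$118.40

# | Opening | Interest | Payment | End bal
1 | $646.33 | $20.68 | $111.17 | $555.84
2 | $555.84 | $17.79 | $114.73 | $458.90
3 | $458.90 | $14.68 | $118.40 | $355.18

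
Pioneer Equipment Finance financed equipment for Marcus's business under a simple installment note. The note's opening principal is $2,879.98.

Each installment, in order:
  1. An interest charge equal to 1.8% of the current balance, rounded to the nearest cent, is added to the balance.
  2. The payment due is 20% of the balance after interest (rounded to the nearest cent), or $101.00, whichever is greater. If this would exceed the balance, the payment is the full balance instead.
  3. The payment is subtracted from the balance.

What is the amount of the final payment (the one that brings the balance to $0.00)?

# | Opening | Interest | Payment | End bal
1 | $2,879.98 | $51.84 | $586.36 | $2,345.46
2 | $2,345.46 | $42.22 | $477.54 | $1,910.14
3 | $1,910.14 | $34.38 | $388.90 | $1,555.62
4 | $1,555.62 | $28.00 | $316.72 | $1,266.90
5 | $1,266.90 | $22.80 | $257.94 | $1,031.76
6 | $1,031.76 | $18.57 | $210.07 | $840.26
7 | $840.26 | $15.12 | $171.08 | $684.30
8 | $684.30 | $12.32 | $139.32 | $557.30
9 | $557.30 | $10.03 | $113.47 | $453.86
10 | $453.86 | $8.17 | $101.00 | $361.03
11 | $361.03 | $6.50 | $101.00 | $266.53
12 | $266.53 | $4.80 | $101.00 | $170.33
13 | $170.33 | $3.07 | $101.00 | $72.40
14 | $72.40 | $1.30 | $73.70 | $0.00

$73.70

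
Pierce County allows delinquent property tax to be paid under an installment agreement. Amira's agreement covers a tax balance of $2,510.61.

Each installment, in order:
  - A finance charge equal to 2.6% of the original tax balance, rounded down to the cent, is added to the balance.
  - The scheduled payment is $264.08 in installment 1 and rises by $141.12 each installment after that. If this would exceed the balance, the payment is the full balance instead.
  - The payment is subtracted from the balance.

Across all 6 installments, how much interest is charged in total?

Installment 1: opening $2,510.61; interest $65.27 → $2,575.88; payment $264.08; balance $2,311.80
Installment 2: opening $2,311.80; interest $65.27 → $2,377.07; payment $405.20; balance $1,971.87
Installment 3: opening $1,971.87; interest $65.27 → $2,037.14; payment $546.32; balance $1,490.82
Installment 4: opening $1,490.82; interest $65.27 → $1,556.09; payment $687.44; balance $868.65
Installment 5: opening $868.65; interest $65.27 → $933.92; payment $828.56; balance $105.36
Installment 6: opening $105.36; interest $65.27 → $170.63; payment $170.63; balance $0.00
Total interest: $65.27 + $65.27 + $65.27 + $65.27 + $65.27 + $65.27 = $391.62

$391.62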